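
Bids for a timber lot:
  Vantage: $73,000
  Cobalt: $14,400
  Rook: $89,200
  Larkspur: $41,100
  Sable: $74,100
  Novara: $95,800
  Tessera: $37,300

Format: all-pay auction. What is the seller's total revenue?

Bids in order: 95,800 (Novara) > 89,200 (Rook) > 74,100 (Sable) > 73,000 (Vantage) > 41,100 (Larkspur) > 37,300 (Tessera) > …
Novara wins with the top bid; all bids are sunk regardless.
Every bidder forfeits their bid regardless of winning.
Revenue = 73,000 + 14,400 + 89,200 + 41,100 + 74,100 + 95,800 + 37,300 = $424,900.

Total revenue: $424,900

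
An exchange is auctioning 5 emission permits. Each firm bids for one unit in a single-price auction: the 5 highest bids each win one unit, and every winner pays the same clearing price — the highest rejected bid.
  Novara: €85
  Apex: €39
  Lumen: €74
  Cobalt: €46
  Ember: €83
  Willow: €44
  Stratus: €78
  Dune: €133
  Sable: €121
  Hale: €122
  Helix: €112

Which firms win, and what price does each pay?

Bids ranked high→low: 133 (Dune), 122 (Hale), 121 (Sable), 112 (Helix), 85 (Novara), 83 (Ember), 78 (Stratus), …
Top 5: Dune, Hale, Sable, Helix, Novara.
First losing bid is Ember's €83, which sets the uniform price.

Dune, Hale, Sable, Helix, Novara; each pays €83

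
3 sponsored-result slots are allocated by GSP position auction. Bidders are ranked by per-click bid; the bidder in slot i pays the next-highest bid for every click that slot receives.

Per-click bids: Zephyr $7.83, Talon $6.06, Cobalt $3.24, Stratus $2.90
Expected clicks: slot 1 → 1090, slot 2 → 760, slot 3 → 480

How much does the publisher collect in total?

Total revenue: $10459.80

Per-click bids in order: $7.83 (Zephyr) > $6.06 (Talon) > $3.24 (Cobalt) > $2.90 (Stratus)
Slot 1: Zephyr pays $6.06 × 1090 = $6605.40
Slot 2: Talon pays $3.24 × 760 = $2462.40
Slot 3: Cobalt pays $2.90 × 480 = $1392.00
Total = $10459.80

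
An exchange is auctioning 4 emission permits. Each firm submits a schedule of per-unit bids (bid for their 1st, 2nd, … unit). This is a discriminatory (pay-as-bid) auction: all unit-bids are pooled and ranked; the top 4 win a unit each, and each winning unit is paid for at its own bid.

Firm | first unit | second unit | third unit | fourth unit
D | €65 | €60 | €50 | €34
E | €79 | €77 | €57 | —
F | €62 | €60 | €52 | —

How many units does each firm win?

Merging the schedules and taking the best 4: 79 (E-1), 77 (E-2), 65 (D-1), 62 (F-1)
Next rejected bid: €60 (not a price — pay-as-bid).
Allocation: D 1, E 2, F 1.

D 1, E 2, F 1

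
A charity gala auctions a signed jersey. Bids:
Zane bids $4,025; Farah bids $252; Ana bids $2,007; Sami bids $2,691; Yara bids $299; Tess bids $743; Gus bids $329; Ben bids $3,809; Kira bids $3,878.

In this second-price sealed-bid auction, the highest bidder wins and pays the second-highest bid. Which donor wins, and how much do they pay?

Zane pays $3,878

Bids in order: 4,025 (Zane) > 3,878 (Kira) > 3,809 (Ben) > 2,691 (Sami) > 2,007 (Ana) > 743 (Tess) > …
Zane wins with the highest bid; price is set by the runner-up at $3,878.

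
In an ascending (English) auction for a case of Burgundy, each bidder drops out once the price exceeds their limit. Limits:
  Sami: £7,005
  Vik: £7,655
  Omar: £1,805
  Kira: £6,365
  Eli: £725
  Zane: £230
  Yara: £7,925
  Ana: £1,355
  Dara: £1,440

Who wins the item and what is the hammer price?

Rule: the price rises until one bidder remains; the winner pays the price at which the last rival dropped out.
Sorting limits: 7,925 (Yara) > 7,655 (Vik) > 7,005 (Sami) > 6,365 (Kira) > 1,805 (Omar) > 1,440 (Dara) > …
Vik is the last rival to drop out, at £7,655; Yara remains and wins at that price.

Yara wins at £7,655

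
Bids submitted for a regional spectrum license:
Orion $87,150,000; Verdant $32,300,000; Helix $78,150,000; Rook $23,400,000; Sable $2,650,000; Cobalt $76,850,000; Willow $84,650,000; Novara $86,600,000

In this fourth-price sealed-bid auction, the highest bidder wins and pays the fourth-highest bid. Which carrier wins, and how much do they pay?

Fourth-price sealed-bid auction: the highest bidder wins and pays the fourth-highest bid.
Sorting bids: 87,150,000 (Orion) > 86,600,000 (Novara) > 84,650,000 (Willow) > 78,150,000 (Helix) > 76,850,000 (Cobalt) > 32,300,000 (Verdant) > …
Orion is highest; pays the fourth-highest bid, $78,150,000.

Orion pays $78,150,000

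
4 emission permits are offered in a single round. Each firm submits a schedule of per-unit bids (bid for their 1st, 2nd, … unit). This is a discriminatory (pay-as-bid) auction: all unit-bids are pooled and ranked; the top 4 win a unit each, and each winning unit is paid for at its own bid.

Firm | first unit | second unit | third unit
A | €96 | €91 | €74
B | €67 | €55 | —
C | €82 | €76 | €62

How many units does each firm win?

A 2, C 2

Pooled unit-bids ranked (top 4): 96 (A-1), 91 (A-2), 82 (C-1), 76 (C-2)
Next rejected bid: €74 (not a price — pay-as-bid).
Allocation: A 2, C 2.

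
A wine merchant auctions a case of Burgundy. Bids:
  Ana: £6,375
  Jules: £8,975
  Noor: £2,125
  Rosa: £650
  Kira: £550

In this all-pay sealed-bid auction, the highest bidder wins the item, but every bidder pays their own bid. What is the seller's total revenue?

Rule: the highest bidder wins the item, but every bidder pays their own bid.
Bids in order: 8,975 (Jules) > 6,375 (Ana) > 2,125 (Noor) > 650 (Rosa) > 550 (Kira)
Jules wins with the top bid; all bids are sunk regardless.
Every bidder forfeits their bid regardless of winning.
Revenue = 6,375 + 8,975 + 2,125 + 650 + 550 = £18,675.

Total revenue: £18,675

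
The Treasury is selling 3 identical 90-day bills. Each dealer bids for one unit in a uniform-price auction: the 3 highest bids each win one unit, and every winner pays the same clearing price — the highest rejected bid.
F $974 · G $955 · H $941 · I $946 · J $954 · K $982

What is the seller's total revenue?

Ordering the bids: 982 (K), 974 (F), 955 (G), 954 (J), 946 (I), …
Top 3: K, F, G.
First losing bid is J's $954, which sets the uniform price.
Total revenue = 3 × $954 = $2,862.

Total revenue: $2,862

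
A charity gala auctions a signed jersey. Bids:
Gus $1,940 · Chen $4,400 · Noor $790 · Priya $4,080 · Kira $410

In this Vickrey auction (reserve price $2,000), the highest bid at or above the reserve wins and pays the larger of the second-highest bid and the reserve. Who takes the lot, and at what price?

Chen pays $4,080

Bids in order: 4,400 (Chen) > 4,080 (Priya) > 1,940 (Gus) > 790 (Noor) > 410 (Kira)
Highest eligible bid: Chen at $4,400.
max(second-highest $4,080, reserve $2,000) = $4,080; the reserve does not bind.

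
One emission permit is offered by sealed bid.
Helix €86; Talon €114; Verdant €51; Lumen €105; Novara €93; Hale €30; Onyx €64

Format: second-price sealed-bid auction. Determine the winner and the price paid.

Sorting bids: 114 (Talon) > 105 (Lumen) > 93 (Novara) > 86 (Helix) > 64 (Onyx) > 51 (Verdant) > …
Talon is highest; pays the second-highest bid, €105.

Talon pays €105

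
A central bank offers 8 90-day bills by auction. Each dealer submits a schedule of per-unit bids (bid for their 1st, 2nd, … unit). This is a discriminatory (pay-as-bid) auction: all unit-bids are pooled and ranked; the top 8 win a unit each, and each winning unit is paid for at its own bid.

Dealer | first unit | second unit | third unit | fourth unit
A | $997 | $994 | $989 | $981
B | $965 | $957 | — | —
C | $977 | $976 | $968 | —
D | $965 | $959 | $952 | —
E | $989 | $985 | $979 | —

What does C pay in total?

All unit-bids, highest first — top 8: 997 (A-1), 994 (A-2), 989 (A-3), 989 (E-1), 985 (E-2), 981 (A-4), 979 (E-3), 977 (C-1)
Next rejected bid: $976 (not a price — pay-as-bid).
C's winning unit-bids: 977 = $977.

C pays $977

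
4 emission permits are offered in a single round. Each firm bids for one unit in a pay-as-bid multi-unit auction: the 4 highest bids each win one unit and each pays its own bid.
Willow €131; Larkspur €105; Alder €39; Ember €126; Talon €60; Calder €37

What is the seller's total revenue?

Total revenue: €422

Sorting: 131 (Willow), 126 (Ember), 105 (Larkspur), 60 (Talon), 39 (Alder), 37 (Calder)
The 4 highest are Willow, Ember, Larkspur, Talon.
Total revenue = 131 + 126 + 105 + 60 = €422.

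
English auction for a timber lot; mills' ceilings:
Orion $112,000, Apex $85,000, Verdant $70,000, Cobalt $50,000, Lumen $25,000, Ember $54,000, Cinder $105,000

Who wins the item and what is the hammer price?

Open ascending-bid auction: the price rises until one bidder remains; the winner pays the price at which the last rival dropped out.
Limits ranked: 112,000 (Orion) > 105,000 (Cinder) > 85,000 (Apex) > 70,000 (Verdant) > 54,000 (Ember) > 50,000 (Cobalt) > …
Cinder is the last rival to drop out, at $105,000; Orion remains and wins at that price.

Orion wins at $105,000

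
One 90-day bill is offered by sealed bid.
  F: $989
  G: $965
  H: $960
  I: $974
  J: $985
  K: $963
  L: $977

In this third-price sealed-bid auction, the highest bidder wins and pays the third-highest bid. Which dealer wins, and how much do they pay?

F pays $977

Bids ranked: 989 (F) > 985 (J) > 977 (L) > 974 (I) > 965 (G) > 963 (K) > …
F wins; payment is bid #3 in the ranking = $977.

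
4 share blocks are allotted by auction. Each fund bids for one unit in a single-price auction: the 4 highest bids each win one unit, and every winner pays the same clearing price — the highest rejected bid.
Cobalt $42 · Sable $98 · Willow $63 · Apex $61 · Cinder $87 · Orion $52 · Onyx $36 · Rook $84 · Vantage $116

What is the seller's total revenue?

Total revenue: $252

Ordering the bids: 116 (Vantage), 98 (Sable), 87 (Cinder), 84 (Rook), 63 (Willow), 61 (Apex), …
Winners (4 units): Vantage, Sable, Cinder, Rook.
Clearing price = highest rejected bid = $63.
Total revenue = 4 × $63 = $252.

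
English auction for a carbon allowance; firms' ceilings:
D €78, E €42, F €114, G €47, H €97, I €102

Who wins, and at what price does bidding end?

F wins at €102

Open ascending-bid auction: the price rises until one bidder remains; the winner pays the price at which the last rival dropped out.
Sorting limits: 114 (F) > 102 (I) > 97 (H) > 78 (D) > 47 (G) > 42 (E)
I is the last rival to drop out, at €102; F remains and wins at that price.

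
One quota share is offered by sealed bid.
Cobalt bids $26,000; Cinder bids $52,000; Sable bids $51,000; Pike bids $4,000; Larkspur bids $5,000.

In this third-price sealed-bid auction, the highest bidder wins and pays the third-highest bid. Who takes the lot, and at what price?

Sorting bids: 52,000 (Cinder) > 51,000 (Sable) > 26,000 (Cobalt) > 5,000 (Larkspur) > 4,000 (Pike)
Cinder is highest; pays the third-highest bid, $26,000.

Cinder pays $26,000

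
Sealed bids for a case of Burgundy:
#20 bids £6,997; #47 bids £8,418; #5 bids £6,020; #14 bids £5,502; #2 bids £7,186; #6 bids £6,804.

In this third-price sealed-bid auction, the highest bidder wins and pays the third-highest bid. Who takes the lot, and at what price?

#47 pays £6,997

Third-price sealed-bid auction: the highest bidder wins and pays the third-highest bid.
Bids in order: 8,418 (#47) > 7,186 (#2) > 6,997 (#20) > 6,804 (#6) > 6,020 (#5) > 5,502 (#14)
#47 wins; payment is bid #3 in the ranking = £6,997.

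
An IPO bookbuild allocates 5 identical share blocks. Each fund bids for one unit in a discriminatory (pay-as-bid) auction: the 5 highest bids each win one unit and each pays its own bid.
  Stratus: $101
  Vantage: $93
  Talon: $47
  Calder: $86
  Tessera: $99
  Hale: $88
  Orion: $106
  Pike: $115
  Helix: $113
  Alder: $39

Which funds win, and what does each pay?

Ordering the bids: 115 (Pike), 113 (Helix), 106 (Orion), 101 (Stratus), 99 (Tessera), 93 (Vantage), 88 (Hale), …
The 5 highest are Pike, Helix, Orion, Stratus, Tessera.
Each winner pays its own bid: Pike $115, Helix $113, Orion $106, Stratus $101, Tessera $99.

Pike $115, Helix $113, Orion $106, Stratus $101, Tessera $99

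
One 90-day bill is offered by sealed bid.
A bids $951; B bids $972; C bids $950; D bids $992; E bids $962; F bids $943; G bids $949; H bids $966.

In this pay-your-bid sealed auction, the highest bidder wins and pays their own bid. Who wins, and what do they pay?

D pays $992

Rule: the highest bidder wins and pays their own bid.
Bids in order: 992 (D) > 972 (B) > 966 (H) > 962 (E) > 951 (A) > 950 (C) > …
D is highest → pays own bid, $992.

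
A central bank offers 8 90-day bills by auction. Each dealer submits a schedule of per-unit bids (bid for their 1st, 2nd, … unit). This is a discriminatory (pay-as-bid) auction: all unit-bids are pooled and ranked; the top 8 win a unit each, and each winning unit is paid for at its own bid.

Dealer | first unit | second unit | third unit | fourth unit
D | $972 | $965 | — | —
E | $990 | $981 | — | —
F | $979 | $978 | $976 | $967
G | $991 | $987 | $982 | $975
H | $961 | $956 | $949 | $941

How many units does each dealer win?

All unit-bids, highest first — top 8: 991 (G-1), 990 (E-1), 987 (G-2), 982 (G-3), 981 (E-2), 979 (F-1), 978 (F-2), 976 (F-3)
Next rejected bid: $975 (not a price — pay-as-bid).
Allocation: E 2, F 3, G 3.

E 2, F 3, G 3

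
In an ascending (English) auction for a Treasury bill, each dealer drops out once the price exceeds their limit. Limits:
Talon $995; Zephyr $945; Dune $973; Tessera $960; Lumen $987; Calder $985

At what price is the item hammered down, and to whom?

Limits ranked: 995 (Talon) > 987 (Lumen) > 985 (Calder) > 973 (Dune) > 960 (Tessera) > 945 (Zephyr)
Once the price passes $987, only Talon is left; the hammer falls at Lumen's limit of $987.

Talon wins at $987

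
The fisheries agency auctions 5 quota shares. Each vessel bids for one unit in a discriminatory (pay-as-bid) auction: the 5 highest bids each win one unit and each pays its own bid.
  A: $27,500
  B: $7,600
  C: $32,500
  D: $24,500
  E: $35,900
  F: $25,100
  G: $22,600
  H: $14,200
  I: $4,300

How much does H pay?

Ordering the bids: 35,900 (E), 32,500 (C), 27,500 (A), 25,100 (F), 24,500 (D), 22,600 (G), 14,200 (H), …
Winners (5 units): E, C, A, F, D.
H does not win → $0.

H pays $0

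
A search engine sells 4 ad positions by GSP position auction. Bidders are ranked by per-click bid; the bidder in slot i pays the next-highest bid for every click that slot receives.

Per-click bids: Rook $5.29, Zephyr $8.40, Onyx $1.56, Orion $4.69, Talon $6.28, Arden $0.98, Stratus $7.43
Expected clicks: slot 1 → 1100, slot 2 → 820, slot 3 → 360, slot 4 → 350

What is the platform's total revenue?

Total revenue: $16868.50

Per-click bids in order: $8.40 (Zephyr) > $7.43 (Stratus) > $6.28 (Talon) > $5.29 (Rook) > $4.69 (Orion) > …
Slot 1: Zephyr pays $7.43 × 1100 = $8173.00
Slot 2: Stratus pays $6.28 × 820 = $5149.60
Slot 3: Talon pays $5.29 × 360 = $1904.40
Slot 4: Rook pays $4.69 × 350 = $1641.50
Total = $16868.50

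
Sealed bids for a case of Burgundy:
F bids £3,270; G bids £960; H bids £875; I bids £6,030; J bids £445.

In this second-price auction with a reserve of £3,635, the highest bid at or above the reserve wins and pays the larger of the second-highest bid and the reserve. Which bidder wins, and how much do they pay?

Rule: the highest bid at or above the reserve wins and pays the larger of the second-highest bid and the reserve.
Bids ranked: 6,030 (I) > 3,270 (F) > 960 (G) > 875 (H) > 445 (J)
I has the top bid at or above the reserve (£6,030).
Second-highest bid £3,270 is below the reserve £3,635, so the reserve binds → payment £3,635.

I pays £3,635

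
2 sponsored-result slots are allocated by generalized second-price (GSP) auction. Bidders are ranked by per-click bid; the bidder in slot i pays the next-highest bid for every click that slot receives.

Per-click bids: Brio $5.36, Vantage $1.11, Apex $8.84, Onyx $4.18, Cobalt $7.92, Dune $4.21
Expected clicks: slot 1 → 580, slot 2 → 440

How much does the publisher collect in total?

Sorting advertisers: $8.84 (Apex) > $7.92 (Cobalt) > $5.36 (Brio) > …
Slot 1: Apex pays $7.92 × 580 = $4593.60
Slot 2: Cobalt pays $5.36 × 440 = $2358.40
Total = $6952.00

Total revenue: $6952.00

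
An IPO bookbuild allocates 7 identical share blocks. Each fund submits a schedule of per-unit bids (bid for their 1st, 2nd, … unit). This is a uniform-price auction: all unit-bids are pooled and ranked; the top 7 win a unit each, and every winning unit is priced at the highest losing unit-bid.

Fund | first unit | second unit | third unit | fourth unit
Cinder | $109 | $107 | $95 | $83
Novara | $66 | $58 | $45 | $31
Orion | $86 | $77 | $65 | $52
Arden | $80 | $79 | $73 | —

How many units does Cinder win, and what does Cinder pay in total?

Cinder: 4 units, pays $308

All unit-bids, highest first — top 7: 109 (Cinder-1), 107 (Cinder-2), 95 (Cinder-3), 86 (Orion-1), 83 (Cinder-4), 80 (Arden-1), 79 (Arden-2)
First bid not allocated: $77.
Cinder wins 4 unit(s) at $77 each.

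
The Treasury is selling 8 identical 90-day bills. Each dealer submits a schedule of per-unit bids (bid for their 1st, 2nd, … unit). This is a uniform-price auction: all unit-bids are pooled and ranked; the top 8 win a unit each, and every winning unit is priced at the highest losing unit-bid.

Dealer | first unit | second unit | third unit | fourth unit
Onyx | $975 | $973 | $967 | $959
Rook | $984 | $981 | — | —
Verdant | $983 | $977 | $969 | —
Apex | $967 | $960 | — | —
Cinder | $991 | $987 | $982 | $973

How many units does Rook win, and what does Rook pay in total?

Merging the schedules and taking the best 8: 991 (Cinder-1), 987 (Cinder-2), 984 (Rook-1), 983 (Verdant-1), 982 (Cinder-3), 981 (Rook-2), 977 (Verdant-2), 975 (Onyx-1)
First bid not allocated: $973.
Rook wins 2 unit(s) at $973 each.

Rook: 2 units, pays $1,946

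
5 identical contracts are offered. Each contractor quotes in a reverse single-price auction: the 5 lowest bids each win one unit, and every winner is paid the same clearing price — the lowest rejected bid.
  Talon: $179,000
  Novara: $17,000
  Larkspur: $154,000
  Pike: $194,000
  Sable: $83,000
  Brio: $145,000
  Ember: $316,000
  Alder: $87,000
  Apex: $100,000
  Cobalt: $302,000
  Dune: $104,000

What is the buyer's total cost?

Bids ranked low→high: 17,000 (Novara), 83,000 (Sable), 87,000 (Alder), 100,000 (Apex), 104,000 (Dune), 145,000 (Brio), 154,000 (Larkspur), …
The 5 lowest are Novara, Sable, Alder, Apex, Dune.
Lowest unsuccessful bid: $145,000 → clearing price.
Total cost = 5 × $145,000 = $725,000.

Total cost: $725,000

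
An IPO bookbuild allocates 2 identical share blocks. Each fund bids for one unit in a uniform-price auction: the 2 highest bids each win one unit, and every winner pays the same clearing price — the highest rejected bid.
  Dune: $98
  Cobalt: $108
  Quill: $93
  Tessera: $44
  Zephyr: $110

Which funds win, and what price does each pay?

Zephyr, Cobalt; each pays $98

Ordering the bids: 110 (Zephyr), 108 (Cobalt), 98 (Dune), 93 (Quill), …
Top 2: Zephyr, Cobalt.
Clearing price = highest rejected bid = $98.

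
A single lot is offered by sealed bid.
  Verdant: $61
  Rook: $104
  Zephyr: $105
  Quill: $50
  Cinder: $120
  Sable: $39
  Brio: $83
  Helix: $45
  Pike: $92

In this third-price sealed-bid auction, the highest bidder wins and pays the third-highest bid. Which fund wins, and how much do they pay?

Cinder pays $104

Rule: the highest bidder wins and pays the third-highest bid.
Bids ranked: 120 (Cinder) > 105 (Zephyr) > 104 (Rook) > 92 (Pike) > 83 (Brio) > 61 (Verdant) > …
Cinder wins; payment is bid #3 in the ranking = $104.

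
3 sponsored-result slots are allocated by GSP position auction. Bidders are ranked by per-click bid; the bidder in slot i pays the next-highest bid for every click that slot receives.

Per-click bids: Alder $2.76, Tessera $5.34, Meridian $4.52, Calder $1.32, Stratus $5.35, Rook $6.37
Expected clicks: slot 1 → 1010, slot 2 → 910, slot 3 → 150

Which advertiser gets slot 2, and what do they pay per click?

Stratus; $5.34 per click

Per-click bids in order: $6.37 (Rook) > $5.35 (Stratus) > $5.34 (Tessera) > $4.52 (Meridian) > …
Slot 2 goes to the second-ranked bidder, Stratus, who pays the next bid down: $5.34/click.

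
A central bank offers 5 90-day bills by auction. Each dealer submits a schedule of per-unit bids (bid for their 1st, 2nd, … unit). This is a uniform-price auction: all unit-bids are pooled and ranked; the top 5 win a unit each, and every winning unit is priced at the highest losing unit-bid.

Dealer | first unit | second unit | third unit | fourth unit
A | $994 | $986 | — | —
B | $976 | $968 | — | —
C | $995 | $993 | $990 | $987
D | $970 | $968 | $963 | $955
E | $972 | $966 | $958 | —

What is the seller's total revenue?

All unit-bids, highest first — top 5: 995 (C-1), 994 (A-1), 993 (C-2), 990 (C-3), 987 (C-4)
First bid not allocated: $986.
Allocation: A 1, C 4. Every unit priced at $986.
Revenue = 5 × 986 = $4,930.

Total revenue: $4,930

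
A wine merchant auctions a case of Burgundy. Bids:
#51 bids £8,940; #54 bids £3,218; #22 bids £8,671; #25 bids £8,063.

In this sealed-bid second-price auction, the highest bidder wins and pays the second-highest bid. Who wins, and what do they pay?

#51 pays £8,671

Sealed-bid second-price auction: the highest bidder wins and pays the second-highest bid.
Sorting bids: 8,940 (#51) > 8,671 (#22) > 8,063 (#25) > 3,218 (#54)
Second-price: #51 pays #22's bid of £8,671.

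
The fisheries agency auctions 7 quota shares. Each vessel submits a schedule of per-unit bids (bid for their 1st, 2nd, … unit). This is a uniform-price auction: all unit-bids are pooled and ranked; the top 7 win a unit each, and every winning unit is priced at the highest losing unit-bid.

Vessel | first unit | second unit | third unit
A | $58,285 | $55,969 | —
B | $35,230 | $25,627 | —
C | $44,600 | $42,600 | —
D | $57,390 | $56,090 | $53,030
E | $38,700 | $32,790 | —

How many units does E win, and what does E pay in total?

All unit-bids, highest first — top 7: 58,285 (A-1), 57,390 (D-1), 56,090 (D-2), 55,969 (A-2), 53,030 (D-3), 44,600 (C-1), 42,600 (C-2)
Highest rejected unit-bid = $38,700.
E wins 0 unit(s) at $38,700 each.

E: 0 units, pays $0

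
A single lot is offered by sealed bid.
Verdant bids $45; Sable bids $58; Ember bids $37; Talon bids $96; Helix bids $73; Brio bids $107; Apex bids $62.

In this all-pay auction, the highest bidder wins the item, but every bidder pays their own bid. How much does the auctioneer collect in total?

All-pay auction: the highest bidder wins the item, but every bidder pays their own bid.
Bids ranked: 107 (Brio) > 96 (Talon) > 73 (Helix) > 62 (Apex) > 58 (Sable) > 45 (Verdant) > …
Brio wins with the top bid; all bids are sunk regardless.
Every bidder forfeits their bid regardless of winning.
Revenue = 45 + 58 + 37 + 96 + 73 + 107 + 62 = $478.

Total revenue: $478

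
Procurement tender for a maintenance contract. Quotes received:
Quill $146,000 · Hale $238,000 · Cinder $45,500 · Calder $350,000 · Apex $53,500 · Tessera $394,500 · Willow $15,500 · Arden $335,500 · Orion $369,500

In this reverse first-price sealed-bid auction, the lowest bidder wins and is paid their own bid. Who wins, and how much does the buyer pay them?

Willow is paid $15,500

Reverse first-price sealed-bid auction: the lowest bidder wins and is paid their own bid.
Bids in order: 15,500 (Willow) < 45,500 (Cinder) < 53,500 (Apex) < 146,000 (Quill) < 238,000 (Hale) < 335,500 (Arden) < …
First-price: Willow is paid what they bid, $15,500.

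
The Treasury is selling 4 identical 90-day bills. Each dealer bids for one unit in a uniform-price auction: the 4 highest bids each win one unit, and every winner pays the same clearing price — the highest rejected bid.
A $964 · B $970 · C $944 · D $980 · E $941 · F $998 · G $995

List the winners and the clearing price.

Sorting: 998 (F), 995 (G), 980 (D), 970 (B), 964 (A), 944 (C), …
Top 4: F, G, D, B.
Clearing price = highest rejected bid = $964.

F, G, D, B; each pays $964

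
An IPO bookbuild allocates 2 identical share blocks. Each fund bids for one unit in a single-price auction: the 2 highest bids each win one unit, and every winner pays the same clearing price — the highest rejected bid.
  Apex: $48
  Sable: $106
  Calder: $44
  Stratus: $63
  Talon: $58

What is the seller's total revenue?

Total revenue: $116

Bids ranked high→low: 106 (Sable), 63 (Stratus), 58 (Talon), 48 (Apex), …
Winners (2 units): Sable, Stratus.
First losing bid is Talon's $58, which sets the uniform price.
Total revenue = 2 × $58 = $116.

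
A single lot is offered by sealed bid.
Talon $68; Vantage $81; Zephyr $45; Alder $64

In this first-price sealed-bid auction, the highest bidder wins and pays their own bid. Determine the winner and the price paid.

Bids ranked: 81 (Vantage) > 68 (Talon) > 64 (Alder) > 45 (Zephyr)
Vantage has the highest bid and pays exactly that: $81.

Vantage pays $81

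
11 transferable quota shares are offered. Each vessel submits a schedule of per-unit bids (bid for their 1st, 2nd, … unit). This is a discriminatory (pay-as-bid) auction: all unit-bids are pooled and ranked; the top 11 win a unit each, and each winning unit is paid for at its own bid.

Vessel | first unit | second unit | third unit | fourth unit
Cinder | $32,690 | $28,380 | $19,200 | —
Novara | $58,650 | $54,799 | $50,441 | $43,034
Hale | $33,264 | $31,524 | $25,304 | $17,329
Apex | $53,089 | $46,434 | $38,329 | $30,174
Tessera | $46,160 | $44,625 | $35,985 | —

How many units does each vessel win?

Apex 3, Hale 1, Novara 4, Tessera 3

Pooled unit-bids ranked (top 11): 58,650 (Novara-1), 54,799 (Novara-2), 53,089 (Apex-1), 50,441 (Novara-3), 46,434 (Apex-2), 46,160 (Tessera-1), 44,625 (Tessera-2), 43,034 (Novara-4), 38,329 (Apex-3), 35,985 (Tessera-3), 33,264 (Hale-1)
Next rejected bid: $32,690 (not a price — pay-as-bid).
Allocation: Apex 3, Hale 1, Novara 4, Tessera 3.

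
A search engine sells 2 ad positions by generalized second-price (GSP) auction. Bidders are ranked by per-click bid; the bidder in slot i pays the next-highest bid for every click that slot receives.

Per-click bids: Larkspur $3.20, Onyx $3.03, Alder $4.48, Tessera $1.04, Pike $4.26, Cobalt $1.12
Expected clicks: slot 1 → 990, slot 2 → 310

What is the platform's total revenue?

Sorting advertisers: $4.48 (Alder) > $4.26 (Pike) > $3.20 (Larkspur) > …
Slot 1: Alder pays $4.26 × 990 = $4217.40
Slot 2: Pike pays $3.20 × 310 = $992.00
Total = $5209.40

Total revenue: $5209.40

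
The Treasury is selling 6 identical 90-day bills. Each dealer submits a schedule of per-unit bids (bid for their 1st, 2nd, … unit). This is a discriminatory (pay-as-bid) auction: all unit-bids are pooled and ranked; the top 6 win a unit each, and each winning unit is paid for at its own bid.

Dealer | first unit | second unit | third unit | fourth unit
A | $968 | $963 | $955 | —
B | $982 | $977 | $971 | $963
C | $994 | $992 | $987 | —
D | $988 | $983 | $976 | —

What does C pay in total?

All unit-bids, highest first — top 6: 994 (C-1), 992 (C-2), 988 (D-1), 987 (C-3), 983 (D-2), 982 (B-1)
Next rejected bid: $977 (not a price — pay-as-bid).
C's winning unit-bids: 994 + 992 + 987 = $2,973.

C pays $2,973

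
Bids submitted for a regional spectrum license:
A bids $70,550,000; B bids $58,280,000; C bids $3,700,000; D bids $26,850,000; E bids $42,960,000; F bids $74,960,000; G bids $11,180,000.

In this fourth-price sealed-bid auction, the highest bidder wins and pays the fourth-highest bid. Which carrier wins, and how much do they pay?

Fourth-price sealed-bid auction: the highest bidder wins and pays the fourth-highest bid.
Bids ranked: 74,960,000 (F) > 70,550,000 (A) > 58,280,000 (B) > 42,960,000 (E) > 26,850,000 (D) > 11,180,000 (G) > …
F is highest; pays the fourth-highest bid, $42,960,000.

F pays $42,960,000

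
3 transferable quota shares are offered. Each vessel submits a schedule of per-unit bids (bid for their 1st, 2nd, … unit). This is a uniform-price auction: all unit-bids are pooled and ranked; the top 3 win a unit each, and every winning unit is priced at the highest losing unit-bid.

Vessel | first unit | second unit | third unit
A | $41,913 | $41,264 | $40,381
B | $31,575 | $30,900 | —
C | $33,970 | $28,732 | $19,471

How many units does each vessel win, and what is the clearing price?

Pooled unit-bids ranked (top 3): 41,913 (A-1), 41,264 (A-2), 40,381 (A-3)
The (k+1)-th unit-bid is $33,970.
Allocation: A 3.

A 3; clearing price $33,970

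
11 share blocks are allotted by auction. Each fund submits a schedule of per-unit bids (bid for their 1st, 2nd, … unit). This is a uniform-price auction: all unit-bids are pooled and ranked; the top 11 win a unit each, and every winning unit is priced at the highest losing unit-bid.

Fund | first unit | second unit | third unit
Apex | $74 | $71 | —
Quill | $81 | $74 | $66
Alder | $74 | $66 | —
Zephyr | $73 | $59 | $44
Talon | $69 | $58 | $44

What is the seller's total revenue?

Pooled unit-bids ranked (top 11): 81 (Quill-1), 74 (Apex-1), 74 (Quill-2), 74 (Alder-1), 73 (Zephyr-1), 71 (Apex-2), 69 (Talon-1), 66 (Quill-3), 66 (Alder-2), 59 (Zephyr-2), 58 (Talon-2)
The (k+1)-th unit-bid is $44.
Allocation: Alder 2, Apex 2, Quill 3, Talon 2, Zephyr 2. Every unit priced at $44.
Revenue = 11 × 44 = $484.

Total revenue: $484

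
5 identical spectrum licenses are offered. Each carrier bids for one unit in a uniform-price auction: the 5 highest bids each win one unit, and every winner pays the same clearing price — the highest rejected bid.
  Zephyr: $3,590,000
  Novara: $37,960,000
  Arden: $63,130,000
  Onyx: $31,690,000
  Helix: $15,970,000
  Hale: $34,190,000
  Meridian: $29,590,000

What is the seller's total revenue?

Ordering the bids: 63,130,000 (Arden), 37,960,000 (Novara), 34,190,000 (Hale), 31,690,000 (Onyx), 29,590,000 (Meridian), 15,970,000 (Helix), 3,590,000 (Zephyr)
The 5 highest are Arden, Novara, Hale, Onyx, Meridian.
First losing bid is Helix's $15,970,000, which sets the uniform price.
Total revenue = 5 × $15,970,000 = $79,850,000.

Total revenue: $79,850,000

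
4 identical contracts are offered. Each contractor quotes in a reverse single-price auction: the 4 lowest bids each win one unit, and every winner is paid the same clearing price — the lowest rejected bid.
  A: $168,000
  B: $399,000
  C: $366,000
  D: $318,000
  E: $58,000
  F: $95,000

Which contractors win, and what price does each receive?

E, F, A, D; each is paid $366,000

Ordering the bids: 58,000 (E), 95,000 (F), 168,000 (A), 318,000 (D), 366,000 (C), 399,000 (B)
The 4 lowest are E, F, A, D.
First losing bid is C's $366,000, which sets the uniform price.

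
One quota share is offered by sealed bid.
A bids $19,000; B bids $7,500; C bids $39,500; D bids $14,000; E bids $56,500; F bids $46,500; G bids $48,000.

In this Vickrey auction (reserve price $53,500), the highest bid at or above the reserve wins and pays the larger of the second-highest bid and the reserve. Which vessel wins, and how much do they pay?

Vickrey auction (reserve price $53,500): the highest bid at or above the reserve wins and pays the larger of the second-highest bid and the reserve.
Bids in order: 56,500 (E) > 48,000 (G) > 46,500 (F) > 39,500 (C) > 19,000 (A) > 14,000 (D) > …
E has the top bid at or above the reserve ($56,500).
Second-highest bid $48,000 is below the reserve $53,500, so the reserve binds → payment $53,500.

E pays $53,500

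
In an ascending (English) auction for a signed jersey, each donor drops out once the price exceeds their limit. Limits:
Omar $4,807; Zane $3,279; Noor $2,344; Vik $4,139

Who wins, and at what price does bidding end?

Omar wins at $4,139

Open ascending-bid auction: the price rises until one bidder remains; the winner pays the price at which the last rival dropped out.
Limits in order: 4,807 (Omar) > 4,139 (Vik) > 3,279 (Zane) > 2,344 (Noor)
Bidding ends when Vik exits at $4,139; Omar takes it.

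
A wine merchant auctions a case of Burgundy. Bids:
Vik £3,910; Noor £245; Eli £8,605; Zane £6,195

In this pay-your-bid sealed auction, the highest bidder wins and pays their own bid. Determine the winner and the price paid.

Eli pays £8,605

Rule: the highest bidder wins and pays their own bid.
Bids in order: 8,605 (Eli) > 6,195 (Zane) > 3,910 (Vik) > 245 (Noor)
Eli has the highest bid and pays exactly that: £8,605.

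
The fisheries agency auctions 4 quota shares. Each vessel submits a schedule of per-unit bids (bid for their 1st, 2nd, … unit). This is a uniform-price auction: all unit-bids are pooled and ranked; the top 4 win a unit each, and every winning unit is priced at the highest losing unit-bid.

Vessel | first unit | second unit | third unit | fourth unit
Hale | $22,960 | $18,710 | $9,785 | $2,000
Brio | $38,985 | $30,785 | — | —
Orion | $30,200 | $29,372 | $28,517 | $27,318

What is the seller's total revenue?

Total revenue: $114,068

All unit-bids, highest first — top 4: 38,985 (Brio-1), 30,785 (Brio-2), 30,200 (Orion-1), 29,372 (Orion-2)
First bid not allocated: $28,517.
Allocation: Brio 2, Orion 2. Every unit priced at $28,517.
Revenue = 4 × 28,517 = $114,068.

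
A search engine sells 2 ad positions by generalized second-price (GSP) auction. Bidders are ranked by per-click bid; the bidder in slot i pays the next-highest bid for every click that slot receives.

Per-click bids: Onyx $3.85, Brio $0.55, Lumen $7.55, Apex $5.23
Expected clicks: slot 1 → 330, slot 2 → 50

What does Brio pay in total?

Brio pays $0.00

Per-click bids in order: $7.55 (Lumen) > $5.23 (Apex) > $3.85 (Onyx) > …
Brio ranks below slot 2 → no slot, pays nothing.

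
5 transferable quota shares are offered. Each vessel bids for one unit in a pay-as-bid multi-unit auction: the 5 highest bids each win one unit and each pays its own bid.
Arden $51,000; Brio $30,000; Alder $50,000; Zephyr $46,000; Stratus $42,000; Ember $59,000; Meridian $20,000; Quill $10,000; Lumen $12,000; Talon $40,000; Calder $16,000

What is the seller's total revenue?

Sorting: 59,000 (Ember), 51,000 (Arden), 50,000 (Alder), 46,000 (Zephyr), 42,000 (Stratus), 40,000 (Talon), 30,000 (Brio), …
The 5 highest are Ember, Arden, Alder, Zephyr, Stratus.
Total revenue = 59,000 + 51,000 + 50,000 + 46,000 + 42,000 = $248,000.

Total revenue: $248,000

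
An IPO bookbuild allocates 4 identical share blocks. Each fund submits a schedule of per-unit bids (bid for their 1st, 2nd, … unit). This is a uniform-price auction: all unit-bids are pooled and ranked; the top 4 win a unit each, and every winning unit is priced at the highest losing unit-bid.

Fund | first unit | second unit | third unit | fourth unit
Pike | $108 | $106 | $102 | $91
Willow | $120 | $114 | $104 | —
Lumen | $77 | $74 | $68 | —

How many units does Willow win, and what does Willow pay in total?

All unit-bids, highest first — top 4: 120 (Willow-1), 114 (Willow-2), 108 (Pike-1), 106 (Pike-2)
First bid not allocated: $104.
Willow wins 2 unit(s) at $104 each.

Willow: 2 units, pays $208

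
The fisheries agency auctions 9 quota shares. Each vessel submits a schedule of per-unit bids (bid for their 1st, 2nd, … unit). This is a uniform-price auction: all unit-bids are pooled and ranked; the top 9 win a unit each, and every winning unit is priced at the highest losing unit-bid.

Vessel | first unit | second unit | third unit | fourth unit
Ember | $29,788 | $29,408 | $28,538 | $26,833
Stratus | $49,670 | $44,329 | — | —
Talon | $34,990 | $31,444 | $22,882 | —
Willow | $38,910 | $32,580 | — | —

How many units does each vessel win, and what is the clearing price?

All unit-bids, highest first — top 9: 49,670 (Stratus-1), 44,329 (Stratus-2), 38,910 (Willow-1), 34,990 (Talon-1), 32,580 (Willow-2), 31,444 (Talon-2), 29,788 (Ember-1), 29,408 (Ember-2), 28,538 (Ember-3)
Highest rejected unit-bid = $26,833.
Allocation: Ember 3, Stratus 2, Talon 2, Willow 2.

Ember 3, Stratus 2, Talon 2, Willow 2; clearing price $26,833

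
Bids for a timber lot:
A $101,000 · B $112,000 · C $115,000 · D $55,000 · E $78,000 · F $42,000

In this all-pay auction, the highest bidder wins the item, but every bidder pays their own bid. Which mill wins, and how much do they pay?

Rule: the highest bidder wins the item, but every bidder pays their own bid.
Sorting bids: 115,000 (C) > 112,000 (B) > 101,000 (A) > 78,000 (E) > 55,000 (D) > 42,000 (F)
C is highest and takes the item; every bidder forfeits their bid.

C pays $115,000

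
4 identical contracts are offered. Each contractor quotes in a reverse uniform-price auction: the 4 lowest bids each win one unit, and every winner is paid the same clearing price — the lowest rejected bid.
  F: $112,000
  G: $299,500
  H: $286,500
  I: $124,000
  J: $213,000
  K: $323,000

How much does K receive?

K is paid $0

Ordering the bids: 112,000 (F), 124,000 (I), 213,000 (J), 286,500 (H), 299,500 (G), 323,000 (K)
Lowest 4: F, I, J, H.
Clearing price = lowest rejected bid = $299,500.
K does not win → is paid $0.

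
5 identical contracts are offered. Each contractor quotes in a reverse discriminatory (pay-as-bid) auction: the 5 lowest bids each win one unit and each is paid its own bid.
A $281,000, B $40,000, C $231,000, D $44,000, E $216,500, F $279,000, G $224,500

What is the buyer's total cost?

Ordering the bids: 40,000 (B), 44,000 (D), 216,500 (E), 224,500 (G), 231,000 (C), 279,000 (F), 281,000 (A)
The 5 lowest are B, D, E, G, C.
Total cost = 40,000 + 44,000 + 216,500 + 224,500 + 231,000 = $756,000.

Total cost: $756,000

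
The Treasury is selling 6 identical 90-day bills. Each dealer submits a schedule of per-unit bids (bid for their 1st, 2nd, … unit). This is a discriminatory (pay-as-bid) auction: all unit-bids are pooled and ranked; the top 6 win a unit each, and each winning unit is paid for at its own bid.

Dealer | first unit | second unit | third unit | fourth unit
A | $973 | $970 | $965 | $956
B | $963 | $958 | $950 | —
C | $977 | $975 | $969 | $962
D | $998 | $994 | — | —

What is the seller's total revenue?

All unit-bids, highest first — top 6: 998 (D-1), 994 (D-2), 977 (C-1), 975 (C-2), 973 (A-1), 970 (A-2)
Next rejected bid: $969 (not a price — pay-as-bid).
Each winning unit pays its own bid.
Revenue = 998 + 994 + 977 + 975 + 973 + 970 = $5,887.

Total revenue: $5,887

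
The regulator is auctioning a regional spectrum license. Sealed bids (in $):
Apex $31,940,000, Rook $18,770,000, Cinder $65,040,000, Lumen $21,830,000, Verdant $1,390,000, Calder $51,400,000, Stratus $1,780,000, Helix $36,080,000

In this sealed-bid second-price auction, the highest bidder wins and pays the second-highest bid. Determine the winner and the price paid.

Cinder pays $51,400,000

Bids ranked: 65,040,000 (Cinder) > 51,400,000 (Calder) > 36,080,000 (Helix) > 31,940,000 (Apex) > 21,830,000 (Lumen) > 18,770,000 (Rook) > …
Cinder is highest; pays the second-highest bid, $51,400,000.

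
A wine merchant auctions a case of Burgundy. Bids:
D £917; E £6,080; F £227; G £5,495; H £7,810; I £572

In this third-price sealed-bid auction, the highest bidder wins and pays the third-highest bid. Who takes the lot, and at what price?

H pays £5,495

Bids ranked: 7,810 (H) > 6,080 (E) > 5,495 (G) > 917 (D) > 572 (I) > 227 (F)
H wins; payment is bid #3 in the ranking = £5,495.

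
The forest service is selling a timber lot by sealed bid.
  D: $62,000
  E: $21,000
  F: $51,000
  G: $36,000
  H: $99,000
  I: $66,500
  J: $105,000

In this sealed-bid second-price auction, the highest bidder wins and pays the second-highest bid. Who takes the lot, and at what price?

Sealed-bid second-price auction: the highest bidder wins and pays the second-highest bid.
Sorting bids: 105,000 (J) > 99,000 (H) > 66,500 (I) > 62,000 (D) > 51,000 (F) > 36,000 (G) > …
J wins with the highest bid; price is set by the runner-up at $99,000.

J pays $99,000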